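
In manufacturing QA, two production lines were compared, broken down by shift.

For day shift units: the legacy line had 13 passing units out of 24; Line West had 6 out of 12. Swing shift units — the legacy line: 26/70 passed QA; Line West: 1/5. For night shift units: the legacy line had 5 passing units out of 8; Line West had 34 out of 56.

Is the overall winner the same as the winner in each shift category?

No

Day shift: the legacy line 13/24 = 54.2%, Line West 6/12 = 50.0% → the legacy line
Swing shift: the legacy line 26/70 = 37.1%, Line West 1/5 = 20.0% → the legacy line
Night shift: the legacy line 5/8 = 62.5%, Line West 34/56 = 60.7% → the legacy line
Overall: the legacy line 44/102 = 43.1%, Line West 41/73 = 56.2% → Line West
The legacy line wins each shift group but Line West wins overall — the comparison reverses. The legacy line's units skew toward swing shift, which has a lower base rate.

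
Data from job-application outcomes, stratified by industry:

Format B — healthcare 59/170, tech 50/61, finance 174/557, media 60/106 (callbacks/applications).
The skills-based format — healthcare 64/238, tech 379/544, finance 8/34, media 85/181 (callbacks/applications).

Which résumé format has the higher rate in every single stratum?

Healthcare: Format B 59/170 = 34.7%, the skills-based format 64/238 = 26.9% → Format B
Tech: Format B 50/61 = 82.0%, the skills-based format 379/544 = 69.7% → Format B
Finance: Format B 174/557 = 31.2%, the skills-based format 8/34 = 23.5% → Format B
Media: Format B 60/106 = 56.6%, the skills-based format 85/181 = 47.0% → Format B
Format B has the higher rate in all 4 groups.

Format B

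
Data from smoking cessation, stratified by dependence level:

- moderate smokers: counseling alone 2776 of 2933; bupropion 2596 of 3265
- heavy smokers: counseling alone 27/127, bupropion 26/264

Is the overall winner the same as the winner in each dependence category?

Yes

Moderate smokers: counseling alone 2776/2933 = 94.6%, bupropion 2596/3265 = 79.5% → counseling alone
Heavy smokers: counseling alone 27/127 = 21.3%, bupropion 26/264 = 9.8% → counseling alone
Overall: counseling alone 2803/3060 = 91.6%, bupropion 2622/3529 = 74.3% → counseling alone
Counseling alone wins overall and in every dependence group — no reversal.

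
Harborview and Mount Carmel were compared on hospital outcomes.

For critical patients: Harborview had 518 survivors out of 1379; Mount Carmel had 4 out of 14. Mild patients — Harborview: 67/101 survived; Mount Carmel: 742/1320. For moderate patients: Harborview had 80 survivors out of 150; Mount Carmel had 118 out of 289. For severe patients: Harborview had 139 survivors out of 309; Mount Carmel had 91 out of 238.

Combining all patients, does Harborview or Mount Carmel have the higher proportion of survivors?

Critical: Harborview 518/1379 = 37.6%, Mount Carmel 4/14 = 28.6% → Harborview
Mild: Harborview 67/101 = 66.3%, Mount Carmel 742/1320 = 56.2% → Harborview
Moderate: Harborview 80/150 = 53.3%, Mount Carmel 118/289 = 40.8% → Harborview
Severe: Harborview 139/309 = 45.0%, Mount Carmel 91/238 = 38.2% → Harborview
Overall: Harborview 804/1939 = 41.5%, Mount Carmel 955/1861 = 51.3% → Mount Carmel
(Harborview wins every case group but Mount Carmel wins overall — Harborview's patients skew toward the low-rate critical group.)

Mount Carmel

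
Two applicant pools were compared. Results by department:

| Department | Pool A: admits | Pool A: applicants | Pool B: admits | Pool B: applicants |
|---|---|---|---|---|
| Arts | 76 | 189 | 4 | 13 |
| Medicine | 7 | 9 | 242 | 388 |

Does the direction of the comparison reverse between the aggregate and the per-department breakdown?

Yes

Arts: Pool A 76/189 = 40.2%, Pool B 4/13 = 30.8% → Pool A
Medicine: Pool A 7/9 = 77.8%, Pool B 242/388 = 62.4% → Pool A
Overall: Pool A 83/198 = 41.9%, Pool B 246/401 = 61.3% → Pool B
Pool A wins each department group but Pool B wins overall — the comparison reverses. Pool A's applicants skew toward Arts, which has a lower base rate.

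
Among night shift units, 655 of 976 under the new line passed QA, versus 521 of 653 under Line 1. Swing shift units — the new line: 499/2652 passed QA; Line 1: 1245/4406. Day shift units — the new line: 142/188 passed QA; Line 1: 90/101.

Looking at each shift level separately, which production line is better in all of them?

Line 1

Night shift: the new line 655/976 = 67.1%, Line 1 521/653 = 79.8% → Line 1
Swing shift: the new line 499/2652 = 18.8%, Line 1 1245/4406 = 28.3% → Line 1
Day shift: the new line 142/188 = 75.5%, Line 1 90/101 = 89.1% → Line 1
Line 1 has the higher rate in all 3 groups.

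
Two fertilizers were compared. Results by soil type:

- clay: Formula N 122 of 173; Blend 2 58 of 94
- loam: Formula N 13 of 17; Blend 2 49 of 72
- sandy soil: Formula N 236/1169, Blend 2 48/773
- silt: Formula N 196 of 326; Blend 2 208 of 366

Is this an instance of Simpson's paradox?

Clay: Formula N 122/173 = 70.5%, Blend 2 58/94 = 61.7% → Formula N
Loam: Formula N 13/17 = 76.5%, Blend 2 49/72 = 68.1% → Formula N
Sandy soil: Formula N 236/1169 = 20.2%, Blend 2 48/773 = 6.2% → Formula N
Silt: Formula N 196/326 = 60.1%, Blend 2 208/366 = 56.8% → Formula N
Overall: Formula N 567/1685 = 33.6%, Blend 2 363/1305 = 27.8% → Formula N
Formula N wins overall and in every soil group — no reversal.

No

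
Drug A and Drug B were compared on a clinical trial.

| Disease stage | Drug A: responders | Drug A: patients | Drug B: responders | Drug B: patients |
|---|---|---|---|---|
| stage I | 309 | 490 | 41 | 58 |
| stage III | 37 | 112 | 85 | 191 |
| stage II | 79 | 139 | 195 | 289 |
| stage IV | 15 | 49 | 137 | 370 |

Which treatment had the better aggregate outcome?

Drug A

Stage I: Drug A 309/490 = 63.1%, Drug B 41/58 = 70.7% → Drug B
Stage III: Drug A 37/112 = 33.0%, Drug B 85/191 = 44.5% → Drug B
Stage II: Drug A 79/139 = 56.8%, Drug B 195/289 = 67.5% → Drug B
Stage IV: Drug A 15/49 = 30.6%, Drug B 137/370 = 37.0% → Drug B
Overall: Drug A 440/790 = 55.7%, Drug B 458/908 = 50.4% → Drug A
(Drug B wins every disease group but Drug A wins overall — Drug B's patients skew toward the low-rate stage IV group.)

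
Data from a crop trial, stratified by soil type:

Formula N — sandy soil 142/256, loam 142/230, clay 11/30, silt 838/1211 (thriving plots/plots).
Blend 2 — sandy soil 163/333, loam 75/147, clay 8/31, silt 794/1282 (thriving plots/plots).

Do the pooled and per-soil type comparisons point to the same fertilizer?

Sandy soil: Formula N 142/256 = 55.5%, Blend 2 163/333 = 48.9% → Formula N
Loam: Formula N 142/230 = 61.7%, Blend 2 75/147 = 51.0% → Formula N
Clay: Formula N 11/30 = 36.7%, Blend 2 8/31 = 25.8% → Formula N
Silt: Formula N 838/1211 = 69.2%, Blend 2 794/1282 = 61.9% → Formula N
Overall: Formula N 1133/1727 = 65.6%, Blend 2 1040/1793 = 58.0% → Formula N
Formula N wins overall and in every soil group — no reversal.

Yes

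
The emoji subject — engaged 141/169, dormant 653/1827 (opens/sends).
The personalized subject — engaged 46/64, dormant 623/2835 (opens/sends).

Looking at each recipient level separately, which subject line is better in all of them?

Engaged: the emoji subject 141/169 = 83.4%, the personalized subject 46/64 = 71.9% → the emoji subject
Dormant: the emoji subject 653/1827 = 35.7%, the personalized subject 623/2835 = 22.0% → the emoji subject
The emoji subject has the higher rate in both groups.

the emoji subject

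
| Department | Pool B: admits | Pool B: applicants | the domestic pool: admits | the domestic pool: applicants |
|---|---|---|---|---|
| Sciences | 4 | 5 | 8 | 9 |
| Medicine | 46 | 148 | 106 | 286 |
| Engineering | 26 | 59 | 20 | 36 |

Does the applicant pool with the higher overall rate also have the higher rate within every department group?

Yes

Sciences: Pool B 4/5 = 80.0%, the domestic pool 8/9 = 88.9% → the domestic pool
Medicine: Pool B 46/148 = 31.1%, the domestic pool 106/286 = 37.1% → the domestic pool
Engineering: Pool B 26/59 = 44.1%, the domestic pool 20/36 = 55.6% → the domestic pool
Overall: Pool B 76/212 = 35.8%, the domestic pool 134/331 = 40.5% → the domestic pool
The domestic pool wins overall and in every department group — no reversal.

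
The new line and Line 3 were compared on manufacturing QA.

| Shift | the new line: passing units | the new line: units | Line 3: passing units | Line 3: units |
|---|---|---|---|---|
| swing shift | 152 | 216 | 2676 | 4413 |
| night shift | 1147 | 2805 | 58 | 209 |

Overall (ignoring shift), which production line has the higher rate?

Swing shift: the new line 152/216 = 70.4%, Line 3 2676/4413 = 60.6% → the new line
Night shift: the new line 1147/2805 = 40.9%, Line 3 58/209 = 27.8% → the new line
Overall: the new line 1299/3021 = 43.0%, Line 3 2734/4622 = 59.2% → Line 3
(The new line wins every shift group but Line 3 wins overall — the new line's units skew toward the low-rate night shift group.)

Line 3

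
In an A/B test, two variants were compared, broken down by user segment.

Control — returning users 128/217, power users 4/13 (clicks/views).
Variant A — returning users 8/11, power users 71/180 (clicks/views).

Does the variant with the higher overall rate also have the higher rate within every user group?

No

Returning users: Control 128/217 = 59.0%, Variant A 8/11 = 72.7% → Variant A
Power users: Control 4/13 = 30.8%, Variant A 71/180 = 39.4% → Variant A
Overall: Control 132/230 = 57.4%, Variant A 79/191 = 41.4% → Control
Variant A wins each user group but Control wins overall — the comparison reverses. Variant A's views skew toward power users, which has a lower base rate.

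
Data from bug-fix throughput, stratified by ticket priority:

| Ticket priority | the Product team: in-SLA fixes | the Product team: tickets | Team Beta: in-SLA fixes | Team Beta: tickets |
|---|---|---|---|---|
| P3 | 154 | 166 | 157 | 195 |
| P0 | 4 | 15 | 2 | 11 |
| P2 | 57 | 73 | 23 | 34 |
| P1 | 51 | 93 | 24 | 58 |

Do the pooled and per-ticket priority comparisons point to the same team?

P3: the Product team 154/166 = 92.8%, Team Beta 157/195 = 80.5% → the Product team
P0: the Product team 4/15 = 26.7%, Team Beta 2/11 = 18.2% → the Product team
P2: the Product team 57/73 = 78.1%, Team Beta 23/34 = 67.6% → the Product team
P1: the Product team 51/93 = 54.8%, Team Beta 24/58 = 41.4% → the Product team
Overall: the Product team 266/347 = 76.7%, Team Beta 206/298 = 69.1% → the Product team
The Product team wins overall and in every ticket group — no reversal.

Yes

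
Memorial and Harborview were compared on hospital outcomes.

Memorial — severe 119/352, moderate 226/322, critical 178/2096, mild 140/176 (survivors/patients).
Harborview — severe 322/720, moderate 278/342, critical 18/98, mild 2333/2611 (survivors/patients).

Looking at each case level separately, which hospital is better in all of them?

Severe: Memorial 119/352 = 33.8%, Harborview 322/720 = 44.7% → Harborview
Moderate: Memorial 226/322 = 70.2%, Harborview 278/342 = 81.3% → Harborview
Critical: Memorial 178/2096 = 8.5%, Harborview 18/98 = 18.4% → Harborview
Mild: Memorial 140/176 = 79.5%, Harborview 2333/2611 = 89.4% → Harborview
Harborview has the higher rate in all 4 groups.

Harborview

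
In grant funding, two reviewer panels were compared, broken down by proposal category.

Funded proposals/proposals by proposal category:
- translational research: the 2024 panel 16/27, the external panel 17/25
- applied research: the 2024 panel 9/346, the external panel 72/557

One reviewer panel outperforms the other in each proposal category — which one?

the external panel

Translational research: the 2024 panel 16/27 = 59.3%, the external panel 17/25 = 68.0% → the external panel
Applied research: the 2024 panel 9/346 = 2.6%, the external panel 72/557 = 12.9% → the external panel
The external panel has the higher rate in both groups.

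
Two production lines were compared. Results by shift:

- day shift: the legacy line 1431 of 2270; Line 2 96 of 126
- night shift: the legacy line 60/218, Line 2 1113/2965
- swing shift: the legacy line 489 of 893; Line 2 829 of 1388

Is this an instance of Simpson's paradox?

Day shift: the legacy line 1431/2270 = 63.0%, Line 2 96/126 = 76.2% → Line 2
Night shift: the legacy line 60/218 = 27.5%, Line 2 1113/2965 = 37.5% → Line 2
Swing shift: the legacy line 489/893 = 54.8%, Line 2 829/1388 = 59.7% → Line 2
Overall: the legacy line 1980/3381 = 58.6%, Line 2 2038/4479 = 45.5% → the legacy line
Line 2 wins each shift group but the legacy line wins overall — the comparison reverses. Line 2's units skew toward night shift, which has a lower base rate.

Yes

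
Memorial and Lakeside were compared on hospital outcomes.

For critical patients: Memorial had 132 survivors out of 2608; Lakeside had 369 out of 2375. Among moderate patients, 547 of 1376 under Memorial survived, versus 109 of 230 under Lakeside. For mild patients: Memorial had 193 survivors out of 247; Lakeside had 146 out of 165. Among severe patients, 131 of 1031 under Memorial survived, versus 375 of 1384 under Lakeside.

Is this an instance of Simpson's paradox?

No

Critical: Memorial 132/2608 = 5.1%, Lakeside 369/2375 = 15.5% → Lakeside
Moderate: Memorial 547/1376 = 39.8%, Lakeside 109/230 = 47.4% → Lakeside
Mild: Memorial 193/247 = 78.1%, Lakeside 146/165 = 88.5% → Lakeside
Severe: Memorial 131/1031 = 12.7%, Lakeside 375/1384 = 27.1% → Lakeside
Overall: Memorial 1003/5262 = 19.1%, Lakeside 999/4154 = 24.0% → Lakeside
Lakeside wins overall and in every case group — no reversal.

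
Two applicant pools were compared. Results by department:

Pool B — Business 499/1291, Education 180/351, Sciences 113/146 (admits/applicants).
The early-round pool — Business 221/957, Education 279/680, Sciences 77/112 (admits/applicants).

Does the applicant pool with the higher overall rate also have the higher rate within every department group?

Business: Pool B 499/1291 = 38.7%, the early-round pool 221/957 = 23.1% → Pool B
Education: Pool B 180/351 = 51.3%, the early-round pool 279/680 = 41.0% → Pool B
Sciences: Pool B 113/146 = 77.4%, the early-round pool 77/112 = 68.8% → Pool B
Overall: Pool B 792/1788 = 44.3%, the early-round pool 577/1749 = 33.0% → Pool B
Pool B wins overall and in every department group — no reversal.

Yes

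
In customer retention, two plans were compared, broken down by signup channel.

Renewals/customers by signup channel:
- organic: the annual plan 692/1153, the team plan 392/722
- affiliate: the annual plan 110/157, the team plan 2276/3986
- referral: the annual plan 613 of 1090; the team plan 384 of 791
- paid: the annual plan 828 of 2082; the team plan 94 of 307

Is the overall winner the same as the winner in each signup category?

Organic: the annual plan 692/1153 = 60.0%, the team plan 392/722 = 54.3% → the annual plan
Affiliate: the annual plan 110/157 = 70.1%, the team plan 2276/3986 = 57.1% → the annual plan
Referral: the annual plan 613/1090 = 56.2%, the team plan 384/791 = 48.5% → the annual plan
Paid: the annual plan 828/2082 = 39.8%, the team plan 94/307 = 30.6% → the annual plan
Overall: the annual plan 2243/4482 = 50.0%, the team plan 3146/5806 = 54.2% → the team plan
The annual plan wins each signup group but the team plan wins overall — the comparison reverses. The annual plan's customers skew toward paid, which has a lower base rate.

No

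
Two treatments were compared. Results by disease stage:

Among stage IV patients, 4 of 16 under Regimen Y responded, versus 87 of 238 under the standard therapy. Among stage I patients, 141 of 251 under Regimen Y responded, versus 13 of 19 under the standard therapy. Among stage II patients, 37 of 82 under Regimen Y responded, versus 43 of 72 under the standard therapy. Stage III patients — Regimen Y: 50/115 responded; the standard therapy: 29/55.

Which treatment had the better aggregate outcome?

Regimen Y

Stage IV: Regimen Y 4/16 = 25.0%, the standard therapy 87/238 = 36.6% → the standard therapy
Stage I: Regimen Y 141/251 = 56.2%, the standard therapy 13/19 = 68.4% → the standard therapy
Stage II: Regimen Y 37/82 = 45.1%, the standard therapy 43/72 = 59.7% → the standard therapy
Stage III: Regimen Y 50/115 = 43.5%, the standard therapy 29/55 = 52.7% → the standard therapy
Overall: Regimen Y 232/464 = 50.0%, the standard therapy 172/384 = 44.8% → Regimen Y
(The standard therapy wins every disease group but Regimen Y wins overall — the standard therapy's patients skew toward the low-rate stage IV group.)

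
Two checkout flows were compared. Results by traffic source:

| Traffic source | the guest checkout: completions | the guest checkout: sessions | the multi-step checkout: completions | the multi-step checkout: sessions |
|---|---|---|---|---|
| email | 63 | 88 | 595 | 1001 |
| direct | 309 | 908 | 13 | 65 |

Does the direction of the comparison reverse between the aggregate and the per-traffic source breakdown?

Yes

Email: the guest checkout 63/88 = 71.6%, the multi-step checkout 595/1001 = 59.4% → the guest checkout
Direct: the guest checkout 309/908 = 34.0%, the multi-step checkout 13/65 = 20.0% → the guest checkout
Overall: the guest checkout 372/996 = 37.3%, the multi-step checkout 608/1066 = 57.0% → the multi-step checkout
The guest checkout wins each traffic group but the multi-step checkout wins overall — the comparison reverses. The guest checkout's sessions skew toward direct, which has a lower base rate.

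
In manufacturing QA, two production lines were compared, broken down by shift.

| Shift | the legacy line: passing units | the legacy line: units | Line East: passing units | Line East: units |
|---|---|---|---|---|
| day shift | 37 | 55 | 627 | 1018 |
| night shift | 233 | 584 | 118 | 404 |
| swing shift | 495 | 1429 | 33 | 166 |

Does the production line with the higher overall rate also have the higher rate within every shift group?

No

Day shift: the legacy line 37/55 = 67.3%, Line East 627/1018 = 61.6% → the legacy line
Night shift: the legacy line 233/584 = 39.9%, Line East 118/404 = 29.2% → the legacy line
Swing shift: the legacy line 495/1429 = 34.6%, Line East 33/166 = 19.9% → the legacy line
Overall: the legacy line 765/2068 = 37.0%, Line East 778/1588 = 49.0% → Line East
The legacy line wins each shift group but Line East wins overall — the comparison reverses. The legacy line's units skew toward swing shift, which has a lower base rate.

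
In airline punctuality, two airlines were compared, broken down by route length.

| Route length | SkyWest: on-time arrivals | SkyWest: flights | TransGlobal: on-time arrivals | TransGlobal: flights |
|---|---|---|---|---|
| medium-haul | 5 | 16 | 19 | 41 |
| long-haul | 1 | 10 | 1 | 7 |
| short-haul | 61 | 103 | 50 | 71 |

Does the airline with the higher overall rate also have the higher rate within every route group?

Yes

Medium-haul: SkyWest 5/16 = 31.2%, TransGlobal 19/41 = 46.3% → TransGlobal
Long-haul: SkyWest 1/10 = 10.0%, TransGlobal 1/7 = 14.3% → TransGlobal
Short-haul: SkyWest 61/103 = 59.2%, TransGlobal 50/71 = 70.4% → TransGlobal
Overall: SkyWest 67/129 = 51.9%, TransGlobal 70/119 = 58.8% → TransGlobal
TransGlobal wins overall and in every route group — no reversal.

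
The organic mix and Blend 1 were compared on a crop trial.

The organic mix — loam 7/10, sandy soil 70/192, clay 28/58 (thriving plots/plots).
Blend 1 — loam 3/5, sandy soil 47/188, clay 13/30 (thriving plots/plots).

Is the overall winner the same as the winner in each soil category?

Yes

Loam: the organic mix 7/10 = 70.0%, Blend 1 3/5 = 60.0% → the organic mix
Sandy soil: the organic mix 70/192 = 36.5%, Blend 1 47/188 = 25.0% → the organic mix
Clay: the organic mix 28/58 = 48.3%, Blend 1 13/30 = 43.3% → the organic mix
Overall: the organic mix 105/260 = 40.4%, Blend 1 63/223 = 28.3% → the organic mix
The organic mix wins overall and in every soil group — no reversal.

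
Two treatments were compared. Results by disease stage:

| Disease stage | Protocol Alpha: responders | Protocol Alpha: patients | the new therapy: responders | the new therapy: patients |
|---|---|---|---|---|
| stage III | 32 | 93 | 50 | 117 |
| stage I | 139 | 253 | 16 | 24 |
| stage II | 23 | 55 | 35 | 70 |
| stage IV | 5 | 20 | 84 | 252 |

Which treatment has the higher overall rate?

Stage III: Protocol Alpha 32/93 = 34.4%, the new therapy 50/117 = 42.7% → the new therapy
Stage I: Protocol Alpha 139/253 = 54.9%, the new therapy 16/24 = 66.7% → the new therapy
Stage II: Protocol Alpha 23/55 = 41.8%, the new therapy 35/70 = 50.0% → the new therapy
Stage IV: Protocol Alpha 5/20 = 25.0%, the new therapy 84/252 = 33.3% → the new therapy
Overall: Protocol Alpha 199/421 = 47.3%, the new therapy 185/463 = 40.0% → Protocol Alpha
(The new therapy wins every disease group but Protocol Alpha wins overall — the new therapy's patients skew toward the low-rate stage IV group.)

Protocol Alpha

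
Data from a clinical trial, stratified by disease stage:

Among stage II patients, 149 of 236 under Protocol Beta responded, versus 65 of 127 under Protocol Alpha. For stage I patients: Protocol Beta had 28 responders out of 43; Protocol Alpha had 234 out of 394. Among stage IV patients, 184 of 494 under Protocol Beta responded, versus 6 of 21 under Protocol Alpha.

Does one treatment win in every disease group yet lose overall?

Stage II: Protocol Beta 149/236 = 63.1%, Protocol Alpha 65/127 = 51.2% → Protocol Beta
Stage I: Protocol Beta 28/43 = 65.1%, Protocol Alpha 234/394 = 59.4% → Protocol Beta
Stage IV: Protocol Beta 184/494 = 37.2%, Protocol Alpha 6/21 = 28.6% → Protocol Beta
Overall: Protocol Beta 361/773 = 46.7%, Protocol Alpha 305/542 = 56.3% → Protocol Alpha
Protocol Beta wins each disease group but Protocol Alpha wins overall — the comparison reverses. Protocol Beta's patients skew toward stage IV, which has a lower base rate.

Yes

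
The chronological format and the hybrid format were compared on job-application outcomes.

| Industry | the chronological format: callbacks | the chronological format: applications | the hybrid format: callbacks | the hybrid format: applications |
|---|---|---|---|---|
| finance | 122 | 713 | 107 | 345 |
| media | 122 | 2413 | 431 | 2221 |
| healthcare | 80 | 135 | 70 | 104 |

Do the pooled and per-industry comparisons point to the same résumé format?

Finance: the chronological format 122/713 = 17.1%, the hybrid format 107/345 = 31.0% → the hybrid format
Media: the chronological format 122/2413 = 5.1%, the hybrid format 431/2221 = 19.4% → the hybrid format
Healthcare: the chronological format 80/135 = 59.3%, the hybrid format 70/104 = 67.3% → the hybrid format
Overall: the chronological format 324/3261 = 9.9%, the hybrid format 608/2670 = 22.8% → the hybrid format
The hybrid format wins overall and in every industry group — no reversal.

Yes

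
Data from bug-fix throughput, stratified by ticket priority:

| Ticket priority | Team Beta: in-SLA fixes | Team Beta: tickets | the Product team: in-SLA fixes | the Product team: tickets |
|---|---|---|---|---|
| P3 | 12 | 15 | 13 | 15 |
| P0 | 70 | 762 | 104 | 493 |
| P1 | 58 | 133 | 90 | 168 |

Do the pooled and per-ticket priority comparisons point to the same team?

Yes

P3: Team Beta 12/15 = 80.0%, the Product team 13/15 = 86.7% → the Product team
P0: Team Beta 70/762 = 9.2%, the Product team 104/493 = 21.1% → the Product team
P1: Team Beta 58/133 = 43.6%, the Product team 90/168 = 53.6% → the Product team
Overall: Team Beta 140/910 = 15.4%, the Product team 207/676 = 30.6% → the Product team
The Product team wins overall and in every ticket group — no reversal.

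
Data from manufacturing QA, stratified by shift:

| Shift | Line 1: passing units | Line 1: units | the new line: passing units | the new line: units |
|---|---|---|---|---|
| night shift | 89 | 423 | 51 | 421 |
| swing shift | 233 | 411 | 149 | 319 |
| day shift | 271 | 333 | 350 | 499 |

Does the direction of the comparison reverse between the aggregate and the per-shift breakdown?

Night shift: Line 1 89/423 = 21.0%, the new line 51/421 = 12.1% → Line 1
Swing shift: Line 1 233/411 = 56.7%, the new line 149/319 = 46.7% → Line 1
Day shift: Line 1 271/333 = 81.4%, the new line 350/499 = 70.1% → Line 1
Overall: Line 1 593/1167 = 50.8%, the new line 550/1239 = 44.4% → Line 1
Line 1 wins overall and in every shift group — no reversal.

No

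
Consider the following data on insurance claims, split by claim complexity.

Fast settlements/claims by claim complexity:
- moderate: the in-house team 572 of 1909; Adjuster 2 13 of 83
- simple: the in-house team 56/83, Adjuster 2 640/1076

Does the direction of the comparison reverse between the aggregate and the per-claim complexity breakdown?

Moderate: the in-house team 572/1909 = 30.0%, Adjuster 2 13/83 = 15.7% → the in-house team
Simple: the in-house team 56/83 = 67.5%, Adjuster 2 640/1076 = 59.5% → the in-house team
Overall: the in-house team 628/1992 = 31.5%, Adjuster 2 653/1159 = 56.3% → Adjuster 2
The in-house team wins each claim group but Adjuster 2 wins overall — the comparison reverses. The in-house team's claims skew toward moderate, which has a lower base rate.

Yes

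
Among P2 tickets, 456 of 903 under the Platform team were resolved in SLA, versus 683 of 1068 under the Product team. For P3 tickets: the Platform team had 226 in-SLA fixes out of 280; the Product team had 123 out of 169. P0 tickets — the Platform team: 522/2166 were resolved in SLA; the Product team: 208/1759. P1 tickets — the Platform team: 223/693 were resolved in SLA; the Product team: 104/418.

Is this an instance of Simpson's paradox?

No

P2: the Platform team 456/903 = 50.5%, the Product team 683/1068 = 64.0% → the Product team
P3: the Platform team 226/280 = 80.7%, the Product team 123/169 = 72.8% → the Platform team
P0: the Platform team 522/2166 = 24.1%, the Product team 208/1759 = 11.8% → the Platform team
P1: the Platform team 223/693 = 32.2%, the Product team 104/418 = 24.9% → the Platform team
Overall: the Platform team 1427/4042 = 35.3%, the Product team 1118/3414 = 32.7% → the Platform team
Neither sweeps: the Platform team wins 3 of 4 groups, the Product team wins 1. The Platform team wins overall but not every group — no Simpson reversal.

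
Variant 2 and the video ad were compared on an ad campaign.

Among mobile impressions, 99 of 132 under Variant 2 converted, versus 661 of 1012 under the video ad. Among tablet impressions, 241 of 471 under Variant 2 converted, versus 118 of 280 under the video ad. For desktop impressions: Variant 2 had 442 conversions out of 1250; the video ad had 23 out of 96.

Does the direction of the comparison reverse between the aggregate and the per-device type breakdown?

Yes

Mobile: Variant 2 99/132 = 75.0%, the video ad 661/1012 = 65.3% → Variant 2
Tablet: Variant 2 241/471 = 51.2%, the video ad 118/280 = 42.1% → Variant 2
Desktop: Variant 2 442/1250 = 35.4%, the video ad 23/96 = 24.0% → Variant 2
Overall: Variant 2 782/1853 = 42.2%, the video ad 802/1388 = 57.8% → the video ad
Variant 2 wins each device group but the video ad wins overall — the comparison reverses. Variant 2's impressions skew toward desktop, which has a lower base rate.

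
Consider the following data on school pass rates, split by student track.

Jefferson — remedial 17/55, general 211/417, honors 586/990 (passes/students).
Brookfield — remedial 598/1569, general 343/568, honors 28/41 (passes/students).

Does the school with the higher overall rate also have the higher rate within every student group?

No

Remedial: Jefferson 17/55 = 30.9%, Brookfield 598/1569 = 38.1% → Brookfield
General: Jefferson 211/417 = 50.6%, Brookfield 343/568 = 60.4% → Brookfield
Honors: Jefferson 586/990 = 59.2%, Brookfield 28/41 = 68.3% → Brookfield
Overall: Jefferson 814/1462 = 55.7%, Brookfield 969/2178 = 44.5% → Jefferson
Brookfield wins each student group but Jefferson wins overall — the comparison reverses. Brookfield's students skew toward remedial, which has a lower base rate.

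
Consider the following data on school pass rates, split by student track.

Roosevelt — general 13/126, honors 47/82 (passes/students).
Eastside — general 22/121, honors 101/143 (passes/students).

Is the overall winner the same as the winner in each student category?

Yes

General: Roosevelt 13/126 = 10.3%, Eastside 22/121 = 18.2% → Eastside
Honors: Roosevelt 47/82 = 57.3%, Eastside 101/143 = 70.6% → Eastside
Overall: Roosevelt 60/208 = 28.8%, Eastside 123/264 = 46.6% → Eastside
Eastside wins overall and in every student group — no reversal.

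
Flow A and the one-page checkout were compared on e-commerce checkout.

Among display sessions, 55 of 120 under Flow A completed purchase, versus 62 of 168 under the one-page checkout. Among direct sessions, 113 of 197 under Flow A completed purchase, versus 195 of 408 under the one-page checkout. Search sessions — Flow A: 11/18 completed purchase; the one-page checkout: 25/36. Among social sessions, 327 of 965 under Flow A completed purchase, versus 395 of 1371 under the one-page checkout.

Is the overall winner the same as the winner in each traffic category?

Display: Flow A 55/120 = 45.8%, the one-page checkout 62/168 = 36.9% → Flow A
Direct: Flow A 113/197 = 57.4%, the one-page checkout 195/408 = 47.8% → Flow A
Search: Flow A 11/18 = 61.1%, the one-page checkout 25/36 = 69.4% → the one-page checkout
Social: Flow A 327/965 = 33.9%, the one-page checkout 395/1371 = 28.8% → Flow A
Overall: Flow A 506/1300 = 38.9%, the one-page checkout 677/1983 = 34.1% → Flow A
Neither sweeps: Flow A wins 3 of 4 groups, the one-page checkout wins 1. Flow A wins overall but not every group — no Simpson reversal.

No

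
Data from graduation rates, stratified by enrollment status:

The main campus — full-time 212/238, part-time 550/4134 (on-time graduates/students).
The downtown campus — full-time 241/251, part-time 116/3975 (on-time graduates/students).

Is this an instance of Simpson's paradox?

Full-time: the main campus 212/238 = 89.1%, the downtown campus 241/251 = 96.0% → the downtown campus
Part-time: the main campus 550/4134 = 13.3%, the downtown campus 116/3975 = 2.9% → the main campus
Overall: the main campus 762/4372 = 17.4%, the downtown campus 357/4226 = 8.4% → the main campus
Neither sweeps: the main campus wins 1 of 2 groups, the downtown campus wins 1. The main campus wins overall but not every group — no Simpson reversal.

No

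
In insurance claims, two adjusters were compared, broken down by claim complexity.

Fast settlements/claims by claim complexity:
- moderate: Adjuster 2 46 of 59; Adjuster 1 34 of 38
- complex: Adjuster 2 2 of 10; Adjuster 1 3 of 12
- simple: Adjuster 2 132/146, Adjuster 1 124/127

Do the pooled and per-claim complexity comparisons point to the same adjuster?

Moderate: Adjuster 2 46/59 = 78.0%, Adjuster 1 34/38 = 89.5% → Adjuster 1
Complex: Adjuster 2 2/10 = 20.0%, Adjuster 1 3/12 = 25.0% → Adjuster 1
Simple: Adjuster 2 132/146 = 90.4%, Adjuster 1 124/127 = 97.6% → Adjuster 1
Overall: Adjuster 2 180/215 = 83.7%, Adjuster 1 161/177 = 91.0% → Adjuster 1
Adjuster 1 wins overall and in every claim group — no reversal.

Yes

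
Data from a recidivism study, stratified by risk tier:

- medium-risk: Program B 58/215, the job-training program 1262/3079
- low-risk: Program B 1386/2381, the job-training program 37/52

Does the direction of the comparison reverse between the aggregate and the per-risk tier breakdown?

Yes

Medium-risk: Program B 58/215 = 27.0%, the job-training program 1262/3079 = 41.0% → the job-training program
Low-risk: Program B 1386/2381 = 58.2%, the job-training program 37/52 = 71.2% → the job-training program
Overall: Program B 1444/2596 = 55.6%, the job-training program 1299/3131 = 41.5% → Program B
The job-training program wins each risk group but Program B wins overall — the comparison reverses. The job-training program's participants skew toward medium-risk, which has a lower base rate.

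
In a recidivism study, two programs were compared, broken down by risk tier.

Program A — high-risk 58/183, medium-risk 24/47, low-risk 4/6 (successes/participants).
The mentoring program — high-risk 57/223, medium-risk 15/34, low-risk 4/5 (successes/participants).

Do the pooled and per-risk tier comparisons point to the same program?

High-risk: Program A 58/183 = 31.7%, the mentoring program 57/223 = 25.6% → Program A
Medium-risk: Program A 24/47 = 51.1%, the mentoring program 15/34 = 44.1% → Program A
Low-risk: Program A 4/6 = 66.7%, the mentoring program 4/5 = 80.0% → the mentoring program
Overall: Program A 86/236 = 36.4%, the mentoring program 76/262 = 29.0% → Program A
Neither sweeps: Program A wins 2 of 3 groups, the mentoring program wins 1. Program A wins overall but not every group — no Simpson reversal.

No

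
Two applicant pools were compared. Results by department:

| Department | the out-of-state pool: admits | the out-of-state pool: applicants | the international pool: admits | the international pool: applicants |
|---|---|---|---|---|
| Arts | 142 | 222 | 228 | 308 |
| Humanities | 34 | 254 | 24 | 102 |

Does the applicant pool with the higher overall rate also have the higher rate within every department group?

Arts: the out-of-state pool 142/222 = 64.0%, the international pool 228/308 = 74.0% → the international pool
Humanities: the out-of-state pool 34/254 = 13.4%, the international pool 24/102 = 23.5% → the international pool
Overall: the out-of-state pool 176/476 = 37.0%, the international pool 252/410 = 61.5% → the international pool
The international pool wins overall and in every department group — no reversal.

Yes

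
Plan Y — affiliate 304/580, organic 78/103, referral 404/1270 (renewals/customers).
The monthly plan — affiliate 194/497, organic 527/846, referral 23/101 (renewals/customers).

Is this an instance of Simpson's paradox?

Affiliate: Plan Y 304/580 = 52.4%, the monthly plan 194/497 = 39.0% → Plan Y
Organic: Plan Y 78/103 = 75.7%, the monthly plan 527/846 = 62.3% → Plan Y
Referral: Plan Y 404/1270 = 31.8%, the monthly plan 23/101 = 22.8% → Plan Y
Overall: Plan Y 786/1953 = 40.2%, the monthly plan 744/1444 = 51.5% → the monthly plan
Plan Y wins each signup group but the monthly plan wins overall — the comparison reverses. Plan Y's customers skew toward referral, which has a lower base rate.

Yes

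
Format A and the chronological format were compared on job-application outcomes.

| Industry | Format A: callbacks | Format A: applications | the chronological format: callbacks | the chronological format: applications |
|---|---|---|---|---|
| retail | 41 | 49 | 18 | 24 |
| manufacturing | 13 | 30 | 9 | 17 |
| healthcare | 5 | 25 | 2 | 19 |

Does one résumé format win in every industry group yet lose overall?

Retail: Format A 41/49 = 83.7%, the chronological format 18/24 = 75.0% → Format A
Manufacturing: Format A 13/30 = 43.3%, the chronological format 9/17 = 52.9% → the chronological format
Healthcare: Format A 5/25 = 20.0%, the chronological format 2/19 = 10.5% → Format A
Overall: Format A 59/104 = 56.7%, the chronological format 29/60 = 48.3% → Format A
Neither sweeps: Format A wins 2 of 3 groups, the chronological format wins 1. Format A wins overall but not every group — no Simpson reversal.

No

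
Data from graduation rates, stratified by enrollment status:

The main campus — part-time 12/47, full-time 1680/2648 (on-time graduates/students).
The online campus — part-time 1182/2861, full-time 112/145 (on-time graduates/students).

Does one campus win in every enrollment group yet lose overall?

Yes

Part-time: the main campus 12/47 = 25.5%, the online campus 1182/2861 = 41.3% → the online campus
Full-time: the main campus 1680/2648 = 63.4%, the online campus 112/145 = 77.2% → the online campus
Overall: the main campus 1692/2695 = 62.8%, the online campus 1294/3006 = 43.0% → the main campus
The online campus wins each enrollment group but the main campus wins overall — the comparison reverses. The online campus's students skew toward part-time, which has a lower base rate.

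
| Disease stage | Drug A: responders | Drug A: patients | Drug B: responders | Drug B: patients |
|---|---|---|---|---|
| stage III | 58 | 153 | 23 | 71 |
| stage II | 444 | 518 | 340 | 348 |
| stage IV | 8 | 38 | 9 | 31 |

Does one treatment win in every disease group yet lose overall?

Stage III: Drug A 58/153 = 37.9%, Drug B 23/71 = 32.4% → Drug A
Stage II: Drug A 444/518 = 85.7%, Drug B 340/348 = 97.7% → Drug B
Stage IV: Drug A 8/38 = 21.1%, Drug B 9/31 = 29.0% → Drug B
Overall: Drug A 510/709 = 71.9%, Drug B 372/450 = 82.7% → Drug B
Neither sweeps: Drug A wins 1 of 3 groups, Drug B wins 2. Drug B wins overall but not every group — no Simpson reversal.

No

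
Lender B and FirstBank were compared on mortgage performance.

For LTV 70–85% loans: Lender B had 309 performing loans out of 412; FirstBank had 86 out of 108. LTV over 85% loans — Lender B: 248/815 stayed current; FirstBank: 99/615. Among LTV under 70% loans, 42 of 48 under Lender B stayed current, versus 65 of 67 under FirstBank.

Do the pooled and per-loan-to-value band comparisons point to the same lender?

No

LTV 70–85%: Lender B 309/412 = 75.0%, FirstBank 86/108 = 79.6% → FirstBank
LTV over 85%: Lender B 248/815 = 30.4%, FirstBank 99/615 = 16.1% → Lender B
LTV under 70%: Lender B 42/48 = 87.5%, FirstBank 65/67 = 97.0% → FirstBank
Overall: Lender B 599/1275 = 47.0%, FirstBank 250/790 = 31.6% → Lender B
Neither sweeps: Lender B wins 1 of 3 groups, FirstBank wins 2. Lender B wins overall but not every group — no Simpson reversal.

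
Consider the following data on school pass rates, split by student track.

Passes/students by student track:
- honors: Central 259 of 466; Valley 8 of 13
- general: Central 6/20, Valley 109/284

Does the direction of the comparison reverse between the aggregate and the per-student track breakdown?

Honors: Central 259/466 = 55.6%, Valley 8/13 = 61.5% → Valley
General: Central 6/20 = 30.0%, Valley 109/284 = 38.4% → Valley
Overall: Central 265/486 = 54.5%, Valley 117/297 = 39.4% → Central
Valley wins each student group but Central wins overall — the comparison reverses. Valley's students skew toward general, which has a lower base rate.

Yes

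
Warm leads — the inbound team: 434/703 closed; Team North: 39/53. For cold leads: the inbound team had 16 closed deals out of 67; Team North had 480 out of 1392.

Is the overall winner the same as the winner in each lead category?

No

Warm: the inbound team 434/703 = 61.7%, Team North 39/53 = 73.6% → Team North
Cold: the inbound team 16/67 = 23.9%, Team North 480/1392 = 34.5% → Team North
Overall: the inbound team 450/770 = 58.4%, Team North 519/1445 = 35.9% → the inbound team
Team North wins each lead group but the inbound team wins overall — the comparison reverses. Team North's leads skew toward cold, which has a lower base rate.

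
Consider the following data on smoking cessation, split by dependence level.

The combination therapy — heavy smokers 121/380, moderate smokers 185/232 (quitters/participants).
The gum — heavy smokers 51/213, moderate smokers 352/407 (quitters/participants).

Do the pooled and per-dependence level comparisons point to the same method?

No

Heavy smokers: the combination therapy 121/380 = 31.8%, the gum 51/213 = 23.9% → the combination therapy
Moderate smokers: the combination therapy 185/232 = 79.7%, the gum 352/407 = 86.5% → the gum
Overall: the combination therapy 306/612 = 50.0%, the gum 403/620 = 65.0% → the gum
Neither sweeps: the combination therapy wins 1 of 2 groups, the gum wins 1. The gum wins overall but not every group — no Simpson reversal.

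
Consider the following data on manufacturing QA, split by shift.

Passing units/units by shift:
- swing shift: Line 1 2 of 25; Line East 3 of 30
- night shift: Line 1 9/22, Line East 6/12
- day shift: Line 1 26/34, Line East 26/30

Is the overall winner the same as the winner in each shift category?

Yes

Swing shift: Line 1 2/25 = 8.0%, Line East 3/30 = 10.0% → Line East
Night shift: Line 1 9/22 = 40.9%, Line East 6/12 = 50.0% → Line East
Day shift: Line 1 26/34 = 76.5%, Line East 26/30 = 86.7% → Line East
Overall: Line 1 37/81 = 45.7%, Line East 35/72 = 48.6% → Line East
Line East wins overall and in every shift group — no reversal.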